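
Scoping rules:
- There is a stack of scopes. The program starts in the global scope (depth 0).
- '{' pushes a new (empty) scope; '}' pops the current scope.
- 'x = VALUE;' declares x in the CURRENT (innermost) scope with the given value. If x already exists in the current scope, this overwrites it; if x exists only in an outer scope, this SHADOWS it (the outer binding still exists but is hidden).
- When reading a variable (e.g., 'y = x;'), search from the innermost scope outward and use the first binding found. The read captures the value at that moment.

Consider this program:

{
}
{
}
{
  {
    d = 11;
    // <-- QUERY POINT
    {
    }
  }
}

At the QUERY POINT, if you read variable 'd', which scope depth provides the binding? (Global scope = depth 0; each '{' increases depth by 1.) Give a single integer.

Answer: 2

Derivation:
Step 1: enter scope (depth=1)
Step 2: exit scope (depth=0)
Step 3: enter scope (depth=1)
Step 4: exit scope (depth=0)
Step 5: enter scope (depth=1)
Step 6: enter scope (depth=2)
Step 7: declare d=11 at depth 2
Visible at query point: d=11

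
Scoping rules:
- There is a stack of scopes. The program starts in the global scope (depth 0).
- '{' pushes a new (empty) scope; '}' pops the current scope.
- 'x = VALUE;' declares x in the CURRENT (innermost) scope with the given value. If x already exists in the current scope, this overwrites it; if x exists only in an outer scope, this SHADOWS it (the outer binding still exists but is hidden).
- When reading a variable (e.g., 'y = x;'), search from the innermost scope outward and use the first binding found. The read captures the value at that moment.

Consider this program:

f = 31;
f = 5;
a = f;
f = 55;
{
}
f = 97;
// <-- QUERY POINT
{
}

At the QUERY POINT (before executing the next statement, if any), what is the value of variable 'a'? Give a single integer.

Step 1: declare f=31 at depth 0
Step 2: declare f=5 at depth 0
Step 3: declare a=(read f)=5 at depth 0
Step 4: declare f=55 at depth 0
Step 5: enter scope (depth=1)
Step 6: exit scope (depth=0)
Step 7: declare f=97 at depth 0
Visible at query point: a=5 f=97

Answer: 5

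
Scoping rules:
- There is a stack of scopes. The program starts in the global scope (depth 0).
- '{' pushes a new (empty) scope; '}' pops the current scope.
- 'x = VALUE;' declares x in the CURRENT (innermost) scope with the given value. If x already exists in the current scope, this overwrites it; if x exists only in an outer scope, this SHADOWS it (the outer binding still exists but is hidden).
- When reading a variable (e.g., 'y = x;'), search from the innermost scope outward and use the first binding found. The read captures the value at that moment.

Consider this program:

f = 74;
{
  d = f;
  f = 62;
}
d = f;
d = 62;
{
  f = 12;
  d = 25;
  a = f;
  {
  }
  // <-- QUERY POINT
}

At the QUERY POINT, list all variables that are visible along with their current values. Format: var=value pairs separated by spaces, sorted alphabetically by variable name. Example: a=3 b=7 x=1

Step 1: declare f=74 at depth 0
Step 2: enter scope (depth=1)
Step 3: declare d=(read f)=74 at depth 1
Step 4: declare f=62 at depth 1
Step 5: exit scope (depth=0)
Step 6: declare d=(read f)=74 at depth 0
Step 7: declare d=62 at depth 0
Step 8: enter scope (depth=1)
Step 9: declare f=12 at depth 1
Step 10: declare d=25 at depth 1
Step 11: declare a=(read f)=12 at depth 1
Step 12: enter scope (depth=2)
Step 13: exit scope (depth=1)
Visible at query point: a=12 d=25 f=12

Answer: a=12 d=25 f=12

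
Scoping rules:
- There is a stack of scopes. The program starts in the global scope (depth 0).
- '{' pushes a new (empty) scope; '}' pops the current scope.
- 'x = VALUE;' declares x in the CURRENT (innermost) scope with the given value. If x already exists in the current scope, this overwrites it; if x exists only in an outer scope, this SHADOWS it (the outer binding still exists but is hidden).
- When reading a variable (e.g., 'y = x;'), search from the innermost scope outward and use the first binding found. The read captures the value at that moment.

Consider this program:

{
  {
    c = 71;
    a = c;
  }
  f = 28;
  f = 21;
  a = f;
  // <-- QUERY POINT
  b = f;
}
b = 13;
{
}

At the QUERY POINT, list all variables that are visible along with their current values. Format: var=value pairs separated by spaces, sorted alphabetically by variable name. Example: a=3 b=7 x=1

Step 1: enter scope (depth=1)
Step 2: enter scope (depth=2)
Step 3: declare c=71 at depth 2
Step 4: declare a=(read c)=71 at depth 2
Step 5: exit scope (depth=1)
Step 6: declare f=28 at depth 1
Step 7: declare f=21 at depth 1
Step 8: declare a=(read f)=21 at depth 1
Visible at query point: a=21 f=21

Answer: a=21 f=21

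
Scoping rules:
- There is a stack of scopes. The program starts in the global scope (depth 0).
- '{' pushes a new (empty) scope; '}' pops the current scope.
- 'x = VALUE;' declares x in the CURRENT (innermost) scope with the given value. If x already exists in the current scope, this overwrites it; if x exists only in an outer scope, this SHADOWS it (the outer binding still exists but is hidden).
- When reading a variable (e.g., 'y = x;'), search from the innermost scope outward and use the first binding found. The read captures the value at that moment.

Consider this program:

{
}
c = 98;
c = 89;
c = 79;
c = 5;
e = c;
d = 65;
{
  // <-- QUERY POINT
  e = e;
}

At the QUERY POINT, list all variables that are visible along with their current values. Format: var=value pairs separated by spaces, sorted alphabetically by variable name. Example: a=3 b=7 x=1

Answer: c=5 d=65 e=5

Derivation:
Step 1: enter scope (depth=1)
Step 2: exit scope (depth=0)
Step 3: declare c=98 at depth 0
Step 4: declare c=89 at depth 0
Step 5: declare c=79 at depth 0
Step 6: declare c=5 at depth 0
Step 7: declare e=(read c)=5 at depth 0
Step 8: declare d=65 at depth 0
Step 9: enter scope (depth=1)
Visible at query point: c=5 d=65 e=5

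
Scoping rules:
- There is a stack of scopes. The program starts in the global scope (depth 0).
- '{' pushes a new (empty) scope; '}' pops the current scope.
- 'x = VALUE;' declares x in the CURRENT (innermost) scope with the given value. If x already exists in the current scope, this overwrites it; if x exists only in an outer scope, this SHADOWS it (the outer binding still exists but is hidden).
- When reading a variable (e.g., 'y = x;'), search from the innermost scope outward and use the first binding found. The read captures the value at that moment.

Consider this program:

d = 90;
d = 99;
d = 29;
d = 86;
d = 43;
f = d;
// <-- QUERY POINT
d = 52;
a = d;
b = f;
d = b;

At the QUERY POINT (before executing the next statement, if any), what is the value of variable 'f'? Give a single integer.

Answer: 43

Derivation:
Step 1: declare d=90 at depth 0
Step 2: declare d=99 at depth 0
Step 3: declare d=29 at depth 0
Step 4: declare d=86 at depth 0
Step 5: declare d=43 at depth 0
Step 6: declare f=(read d)=43 at depth 0
Visible at query point: d=43 f=43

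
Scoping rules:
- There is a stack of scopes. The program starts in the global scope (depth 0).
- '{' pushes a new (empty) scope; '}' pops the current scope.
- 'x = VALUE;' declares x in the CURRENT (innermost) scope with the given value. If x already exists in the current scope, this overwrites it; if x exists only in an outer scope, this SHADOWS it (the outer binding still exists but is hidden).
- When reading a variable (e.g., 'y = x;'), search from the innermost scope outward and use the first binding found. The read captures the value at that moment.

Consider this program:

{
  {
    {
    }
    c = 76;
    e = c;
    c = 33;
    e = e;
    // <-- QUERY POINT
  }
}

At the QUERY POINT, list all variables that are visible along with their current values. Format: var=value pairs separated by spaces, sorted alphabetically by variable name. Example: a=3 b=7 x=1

Answer: c=33 e=76

Derivation:
Step 1: enter scope (depth=1)
Step 2: enter scope (depth=2)
Step 3: enter scope (depth=3)
Step 4: exit scope (depth=2)
Step 5: declare c=76 at depth 2
Step 6: declare e=(read c)=76 at depth 2
Step 7: declare c=33 at depth 2
Step 8: declare e=(read e)=76 at depth 2
Visible at query point: c=33 e=76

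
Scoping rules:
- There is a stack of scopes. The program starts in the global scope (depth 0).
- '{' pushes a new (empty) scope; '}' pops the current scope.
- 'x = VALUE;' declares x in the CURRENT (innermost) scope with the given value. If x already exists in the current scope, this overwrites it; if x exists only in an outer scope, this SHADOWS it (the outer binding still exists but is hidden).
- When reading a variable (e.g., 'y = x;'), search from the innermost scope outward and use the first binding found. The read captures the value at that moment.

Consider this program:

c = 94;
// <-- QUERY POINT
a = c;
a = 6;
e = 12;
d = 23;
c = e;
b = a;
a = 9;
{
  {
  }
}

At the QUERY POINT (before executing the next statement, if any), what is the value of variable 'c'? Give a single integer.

Answer: 94

Derivation:
Step 1: declare c=94 at depth 0
Visible at query point: c=94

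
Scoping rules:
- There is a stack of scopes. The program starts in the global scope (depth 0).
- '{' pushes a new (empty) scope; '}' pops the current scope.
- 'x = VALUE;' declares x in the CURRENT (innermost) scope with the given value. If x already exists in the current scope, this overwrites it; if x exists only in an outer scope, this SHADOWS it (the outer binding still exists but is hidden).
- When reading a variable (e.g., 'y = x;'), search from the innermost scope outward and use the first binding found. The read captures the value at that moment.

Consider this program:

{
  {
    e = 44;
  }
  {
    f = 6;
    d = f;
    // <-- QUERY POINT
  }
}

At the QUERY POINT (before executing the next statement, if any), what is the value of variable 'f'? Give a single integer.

Step 1: enter scope (depth=1)
Step 2: enter scope (depth=2)
Step 3: declare e=44 at depth 2
Step 4: exit scope (depth=1)
Step 5: enter scope (depth=2)
Step 6: declare f=6 at depth 2
Step 7: declare d=(read f)=6 at depth 2
Visible at query point: d=6 f=6

Answer: 6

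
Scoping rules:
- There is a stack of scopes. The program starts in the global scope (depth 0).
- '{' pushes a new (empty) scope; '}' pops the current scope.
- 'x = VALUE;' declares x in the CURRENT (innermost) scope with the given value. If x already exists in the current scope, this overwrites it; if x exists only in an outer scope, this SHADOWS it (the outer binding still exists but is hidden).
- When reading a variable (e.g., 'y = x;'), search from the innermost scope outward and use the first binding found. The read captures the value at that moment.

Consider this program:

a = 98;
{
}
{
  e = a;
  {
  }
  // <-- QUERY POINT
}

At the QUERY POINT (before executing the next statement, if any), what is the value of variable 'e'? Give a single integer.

Answer: 98

Derivation:
Step 1: declare a=98 at depth 0
Step 2: enter scope (depth=1)
Step 3: exit scope (depth=0)
Step 4: enter scope (depth=1)
Step 5: declare e=(read a)=98 at depth 1
Step 6: enter scope (depth=2)
Step 7: exit scope (depth=1)
Visible at query point: a=98 e=98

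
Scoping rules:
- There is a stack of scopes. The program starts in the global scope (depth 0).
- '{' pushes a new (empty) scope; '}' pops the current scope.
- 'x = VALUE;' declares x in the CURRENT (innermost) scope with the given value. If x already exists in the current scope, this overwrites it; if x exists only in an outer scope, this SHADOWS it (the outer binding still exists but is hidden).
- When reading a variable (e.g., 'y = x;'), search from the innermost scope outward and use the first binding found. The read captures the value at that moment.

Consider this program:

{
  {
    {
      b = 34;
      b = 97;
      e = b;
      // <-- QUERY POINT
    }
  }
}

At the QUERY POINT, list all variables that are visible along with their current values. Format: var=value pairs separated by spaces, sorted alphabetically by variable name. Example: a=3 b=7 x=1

Answer: b=97 e=97

Derivation:
Step 1: enter scope (depth=1)
Step 2: enter scope (depth=2)
Step 3: enter scope (depth=3)
Step 4: declare b=34 at depth 3
Step 5: declare b=97 at depth 3
Step 6: declare e=(read b)=97 at depth 3
Visible at query point: b=97 e=97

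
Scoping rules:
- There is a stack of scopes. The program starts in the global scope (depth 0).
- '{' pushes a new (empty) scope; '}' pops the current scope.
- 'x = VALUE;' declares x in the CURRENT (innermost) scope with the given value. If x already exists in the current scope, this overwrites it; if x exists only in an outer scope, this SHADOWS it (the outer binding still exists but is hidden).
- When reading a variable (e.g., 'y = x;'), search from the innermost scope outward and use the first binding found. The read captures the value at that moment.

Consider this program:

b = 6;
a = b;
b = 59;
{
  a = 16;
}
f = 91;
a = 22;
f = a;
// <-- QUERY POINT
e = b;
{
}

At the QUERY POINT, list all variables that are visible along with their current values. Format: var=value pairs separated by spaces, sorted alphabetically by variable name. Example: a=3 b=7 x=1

Answer: a=22 b=59 f=22

Derivation:
Step 1: declare b=6 at depth 0
Step 2: declare a=(read b)=6 at depth 0
Step 3: declare b=59 at depth 0
Step 4: enter scope (depth=1)
Step 5: declare a=16 at depth 1
Step 6: exit scope (depth=0)
Step 7: declare f=91 at depth 0
Step 8: declare a=22 at depth 0
Step 9: declare f=(read a)=22 at depth 0
Visible at query point: a=22 b=59 f=22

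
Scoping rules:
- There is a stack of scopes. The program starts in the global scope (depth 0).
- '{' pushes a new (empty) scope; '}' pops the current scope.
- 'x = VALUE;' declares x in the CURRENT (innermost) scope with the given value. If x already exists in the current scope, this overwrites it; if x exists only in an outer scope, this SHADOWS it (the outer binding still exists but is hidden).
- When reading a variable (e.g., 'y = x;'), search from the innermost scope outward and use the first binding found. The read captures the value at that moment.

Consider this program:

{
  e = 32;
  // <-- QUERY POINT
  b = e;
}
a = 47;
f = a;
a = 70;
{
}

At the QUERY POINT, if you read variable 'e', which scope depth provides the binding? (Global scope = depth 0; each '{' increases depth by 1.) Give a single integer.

Step 1: enter scope (depth=1)
Step 2: declare e=32 at depth 1
Visible at query point: e=32

Answer: 1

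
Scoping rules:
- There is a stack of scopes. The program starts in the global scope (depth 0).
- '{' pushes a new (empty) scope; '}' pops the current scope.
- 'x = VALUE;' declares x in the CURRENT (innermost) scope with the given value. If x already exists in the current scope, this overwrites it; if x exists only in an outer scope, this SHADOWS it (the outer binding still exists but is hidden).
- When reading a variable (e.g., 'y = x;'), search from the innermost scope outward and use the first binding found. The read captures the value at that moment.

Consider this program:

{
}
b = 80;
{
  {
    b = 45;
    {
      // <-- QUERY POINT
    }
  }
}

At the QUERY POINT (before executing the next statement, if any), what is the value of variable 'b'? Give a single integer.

Step 1: enter scope (depth=1)
Step 2: exit scope (depth=0)
Step 3: declare b=80 at depth 0
Step 4: enter scope (depth=1)
Step 5: enter scope (depth=2)
Step 6: declare b=45 at depth 2
Step 7: enter scope (depth=3)
Visible at query point: b=45

Answer: 45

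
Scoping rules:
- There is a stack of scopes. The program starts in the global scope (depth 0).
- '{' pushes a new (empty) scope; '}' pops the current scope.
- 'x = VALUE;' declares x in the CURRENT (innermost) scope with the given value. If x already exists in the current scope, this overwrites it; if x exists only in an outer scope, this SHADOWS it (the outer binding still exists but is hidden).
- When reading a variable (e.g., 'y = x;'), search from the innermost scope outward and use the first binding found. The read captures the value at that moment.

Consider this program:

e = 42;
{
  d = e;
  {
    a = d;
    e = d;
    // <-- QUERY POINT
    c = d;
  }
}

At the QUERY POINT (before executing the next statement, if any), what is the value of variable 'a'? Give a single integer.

Answer: 42

Derivation:
Step 1: declare e=42 at depth 0
Step 2: enter scope (depth=1)
Step 3: declare d=(read e)=42 at depth 1
Step 4: enter scope (depth=2)
Step 5: declare a=(read d)=42 at depth 2
Step 6: declare e=(read d)=42 at depth 2
Visible at query point: a=42 d=42 e=42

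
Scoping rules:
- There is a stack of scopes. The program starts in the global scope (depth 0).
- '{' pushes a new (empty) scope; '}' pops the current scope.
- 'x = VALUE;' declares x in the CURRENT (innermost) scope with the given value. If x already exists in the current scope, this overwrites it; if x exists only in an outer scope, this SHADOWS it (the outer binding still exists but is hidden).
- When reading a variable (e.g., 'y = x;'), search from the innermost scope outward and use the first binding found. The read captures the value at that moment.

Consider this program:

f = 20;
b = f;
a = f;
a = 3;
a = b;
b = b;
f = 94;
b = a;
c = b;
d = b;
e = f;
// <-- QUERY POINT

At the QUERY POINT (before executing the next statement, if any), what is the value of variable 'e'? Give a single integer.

Step 1: declare f=20 at depth 0
Step 2: declare b=(read f)=20 at depth 0
Step 3: declare a=(read f)=20 at depth 0
Step 4: declare a=3 at depth 0
Step 5: declare a=(read b)=20 at depth 0
Step 6: declare b=(read b)=20 at depth 0
Step 7: declare f=94 at depth 0
Step 8: declare b=(read a)=20 at depth 0
Step 9: declare c=(read b)=20 at depth 0
Step 10: declare d=(read b)=20 at depth 0
Step 11: declare e=(read f)=94 at depth 0
Visible at query point: a=20 b=20 c=20 d=20 e=94 f=94

Answer: 94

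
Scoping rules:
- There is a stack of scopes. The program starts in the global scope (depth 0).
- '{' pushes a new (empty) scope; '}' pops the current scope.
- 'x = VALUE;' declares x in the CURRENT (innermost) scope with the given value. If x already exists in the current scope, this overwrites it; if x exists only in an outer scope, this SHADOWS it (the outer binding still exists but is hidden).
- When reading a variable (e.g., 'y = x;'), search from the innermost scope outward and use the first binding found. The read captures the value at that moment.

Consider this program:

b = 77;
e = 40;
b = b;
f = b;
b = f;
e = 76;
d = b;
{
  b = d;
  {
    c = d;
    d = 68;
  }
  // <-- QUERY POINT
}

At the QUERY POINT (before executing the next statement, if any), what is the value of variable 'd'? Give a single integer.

Step 1: declare b=77 at depth 0
Step 2: declare e=40 at depth 0
Step 3: declare b=(read b)=77 at depth 0
Step 4: declare f=(read b)=77 at depth 0
Step 5: declare b=(read f)=77 at depth 0
Step 6: declare e=76 at depth 0
Step 7: declare d=(read b)=77 at depth 0
Step 8: enter scope (depth=1)
Step 9: declare b=(read d)=77 at depth 1
Step 10: enter scope (depth=2)
Step 11: declare c=(read d)=77 at depth 2
Step 12: declare d=68 at depth 2
Step 13: exit scope (depth=1)
Visible at query point: b=77 d=77 e=76 f=77

Answer: 77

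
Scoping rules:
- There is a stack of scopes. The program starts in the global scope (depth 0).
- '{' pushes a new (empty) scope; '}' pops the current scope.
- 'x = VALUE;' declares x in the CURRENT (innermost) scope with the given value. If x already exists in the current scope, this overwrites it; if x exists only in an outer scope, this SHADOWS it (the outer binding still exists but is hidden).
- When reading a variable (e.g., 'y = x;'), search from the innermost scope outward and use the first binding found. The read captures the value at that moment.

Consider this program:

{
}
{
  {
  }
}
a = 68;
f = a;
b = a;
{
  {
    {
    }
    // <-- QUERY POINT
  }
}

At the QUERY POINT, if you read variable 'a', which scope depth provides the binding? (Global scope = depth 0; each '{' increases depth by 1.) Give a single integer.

Step 1: enter scope (depth=1)
Step 2: exit scope (depth=0)
Step 3: enter scope (depth=1)
Step 4: enter scope (depth=2)
Step 5: exit scope (depth=1)
Step 6: exit scope (depth=0)
Step 7: declare a=68 at depth 0
Step 8: declare f=(read a)=68 at depth 0
Step 9: declare b=(read a)=68 at depth 0
Step 10: enter scope (depth=1)
Step 11: enter scope (depth=2)
Step 12: enter scope (depth=3)
Step 13: exit scope (depth=2)
Visible at query point: a=68 b=68 f=68

Answer: 0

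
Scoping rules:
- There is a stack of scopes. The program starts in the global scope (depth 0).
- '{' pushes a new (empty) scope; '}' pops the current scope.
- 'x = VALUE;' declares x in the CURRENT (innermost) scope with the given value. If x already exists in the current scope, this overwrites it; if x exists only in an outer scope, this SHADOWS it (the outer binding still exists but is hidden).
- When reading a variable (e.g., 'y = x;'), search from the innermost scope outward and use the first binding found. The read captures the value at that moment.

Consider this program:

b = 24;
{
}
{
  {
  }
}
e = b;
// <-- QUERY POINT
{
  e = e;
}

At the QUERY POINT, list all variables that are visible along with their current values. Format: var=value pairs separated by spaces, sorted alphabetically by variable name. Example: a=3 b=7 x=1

Answer: b=24 e=24

Derivation:
Step 1: declare b=24 at depth 0
Step 2: enter scope (depth=1)
Step 3: exit scope (depth=0)
Step 4: enter scope (depth=1)
Step 5: enter scope (depth=2)
Step 6: exit scope (depth=1)
Step 7: exit scope (depth=0)
Step 8: declare e=(read b)=24 at depth 0
Visible at query point: b=24 e=24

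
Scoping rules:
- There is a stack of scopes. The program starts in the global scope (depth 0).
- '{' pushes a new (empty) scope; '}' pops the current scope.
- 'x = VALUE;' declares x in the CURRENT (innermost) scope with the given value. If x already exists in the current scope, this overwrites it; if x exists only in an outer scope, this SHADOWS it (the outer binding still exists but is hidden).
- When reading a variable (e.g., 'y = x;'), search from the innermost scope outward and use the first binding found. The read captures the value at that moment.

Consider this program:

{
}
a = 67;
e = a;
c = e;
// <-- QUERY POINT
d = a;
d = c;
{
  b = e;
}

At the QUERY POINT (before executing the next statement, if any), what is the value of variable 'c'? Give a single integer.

Answer: 67

Derivation:
Step 1: enter scope (depth=1)
Step 2: exit scope (depth=0)
Step 3: declare a=67 at depth 0
Step 4: declare e=(read a)=67 at depth 0
Step 5: declare c=(read e)=67 at depth 0
Visible at query point: a=67 c=67 e=67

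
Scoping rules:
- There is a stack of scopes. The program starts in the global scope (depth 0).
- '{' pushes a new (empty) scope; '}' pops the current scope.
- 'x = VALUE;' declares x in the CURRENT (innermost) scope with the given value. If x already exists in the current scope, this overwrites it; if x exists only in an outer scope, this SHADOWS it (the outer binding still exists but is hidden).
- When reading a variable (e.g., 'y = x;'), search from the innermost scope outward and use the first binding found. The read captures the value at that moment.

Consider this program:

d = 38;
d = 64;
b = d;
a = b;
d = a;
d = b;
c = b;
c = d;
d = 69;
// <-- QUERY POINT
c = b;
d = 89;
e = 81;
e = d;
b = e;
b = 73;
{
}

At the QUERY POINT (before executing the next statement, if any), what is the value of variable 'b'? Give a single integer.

Step 1: declare d=38 at depth 0
Step 2: declare d=64 at depth 0
Step 3: declare b=(read d)=64 at depth 0
Step 4: declare a=(read b)=64 at depth 0
Step 5: declare d=(read a)=64 at depth 0
Step 6: declare d=(read b)=64 at depth 0
Step 7: declare c=(read b)=64 at depth 0
Step 8: declare c=(read d)=64 at depth 0
Step 9: declare d=69 at depth 0
Visible at query point: a=64 b=64 c=64 d=69

Answer: 64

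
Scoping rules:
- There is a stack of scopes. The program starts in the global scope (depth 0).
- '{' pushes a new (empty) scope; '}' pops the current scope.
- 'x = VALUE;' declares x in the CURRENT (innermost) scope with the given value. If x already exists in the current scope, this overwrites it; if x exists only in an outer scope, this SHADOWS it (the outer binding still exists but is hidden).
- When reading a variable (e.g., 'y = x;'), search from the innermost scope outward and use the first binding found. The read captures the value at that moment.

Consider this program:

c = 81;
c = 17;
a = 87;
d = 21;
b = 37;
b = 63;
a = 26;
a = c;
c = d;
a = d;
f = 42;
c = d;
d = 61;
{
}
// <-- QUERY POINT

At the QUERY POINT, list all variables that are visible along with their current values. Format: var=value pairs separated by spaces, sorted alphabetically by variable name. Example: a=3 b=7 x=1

Answer: a=21 b=63 c=21 d=61 f=42

Derivation:
Step 1: declare c=81 at depth 0
Step 2: declare c=17 at depth 0
Step 3: declare a=87 at depth 0
Step 4: declare d=21 at depth 0
Step 5: declare b=37 at depth 0
Step 6: declare b=63 at depth 0
Step 7: declare a=26 at depth 0
Step 8: declare a=(read c)=17 at depth 0
Step 9: declare c=(read d)=21 at depth 0
Step 10: declare a=(read d)=21 at depth 0
Step 11: declare f=42 at depth 0
Step 12: declare c=(read d)=21 at depth 0
Step 13: declare d=61 at depth 0
Step 14: enter scope (depth=1)
Step 15: exit scope (depth=0)
Visible at query point: a=21 b=63 c=21 d=61 f=42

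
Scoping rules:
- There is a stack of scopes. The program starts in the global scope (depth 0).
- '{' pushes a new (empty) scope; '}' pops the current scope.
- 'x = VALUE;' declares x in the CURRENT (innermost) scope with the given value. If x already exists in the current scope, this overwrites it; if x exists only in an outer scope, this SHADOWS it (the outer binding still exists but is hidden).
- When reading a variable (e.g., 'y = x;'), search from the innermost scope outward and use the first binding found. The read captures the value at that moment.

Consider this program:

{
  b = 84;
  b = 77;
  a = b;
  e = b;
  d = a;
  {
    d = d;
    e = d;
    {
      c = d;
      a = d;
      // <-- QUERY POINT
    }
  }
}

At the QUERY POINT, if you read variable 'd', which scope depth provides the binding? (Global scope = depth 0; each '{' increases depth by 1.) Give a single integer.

Answer: 2

Derivation:
Step 1: enter scope (depth=1)
Step 2: declare b=84 at depth 1
Step 3: declare b=77 at depth 1
Step 4: declare a=(read b)=77 at depth 1
Step 5: declare e=(read b)=77 at depth 1
Step 6: declare d=(read a)=77 at depth 1
Step 7: enter scope (depth=2)
Step 8: declare d=(read d)=77 at depth 2
Step 9: declare e=(read d)=77 at depth 2
Step 10: enter scope (depth=3)
Step 11: declare c=(read d)=77 at depth 3
Step 12: declare a=(read d)=77 at depth 3
Visible at query point: a=77 b=77 c=77 d=77 e=77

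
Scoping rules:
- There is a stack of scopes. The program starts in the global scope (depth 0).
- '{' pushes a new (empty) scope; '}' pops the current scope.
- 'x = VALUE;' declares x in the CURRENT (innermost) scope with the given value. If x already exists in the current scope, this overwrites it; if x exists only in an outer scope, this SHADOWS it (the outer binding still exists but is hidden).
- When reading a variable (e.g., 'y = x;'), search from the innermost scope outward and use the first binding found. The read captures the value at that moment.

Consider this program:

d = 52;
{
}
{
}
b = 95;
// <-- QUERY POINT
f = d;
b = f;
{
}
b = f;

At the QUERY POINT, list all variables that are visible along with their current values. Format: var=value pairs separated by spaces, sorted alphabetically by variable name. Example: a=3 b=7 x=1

Step 1: declare d=52 at depth 0
Step 2: enter scope (depth=1)
Step 3: exit scope (depth=0)
Step 4: enter scope (depth=1)
Step 5: exit scope (depth=0)
Step 6: declare b=95 at depth 0
Visible at query point: b=95 d=52

Answer: b=95 d=52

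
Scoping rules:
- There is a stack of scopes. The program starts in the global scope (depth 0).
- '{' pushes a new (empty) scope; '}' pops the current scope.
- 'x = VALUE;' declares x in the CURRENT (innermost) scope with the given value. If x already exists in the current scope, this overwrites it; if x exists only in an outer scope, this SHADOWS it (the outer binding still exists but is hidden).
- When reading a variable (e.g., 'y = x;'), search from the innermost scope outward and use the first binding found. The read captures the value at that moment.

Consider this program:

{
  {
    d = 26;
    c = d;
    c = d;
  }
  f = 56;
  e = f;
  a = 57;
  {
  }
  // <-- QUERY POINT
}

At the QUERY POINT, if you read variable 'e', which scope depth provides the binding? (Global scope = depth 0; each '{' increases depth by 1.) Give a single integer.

Step 1: enter scope (depth=1)
Step 2: enter scope (depth=2)
Step 3: declare d=26 at depth 2
Step 4: declare c=(read d)=26 at depth 2
Step 5: declare c=(read d)=26 at depth 2
Step 6: exit scope (depth=1)
Step 7: declare f=56 at depth 1
Step 8: declare e=(read f)=56 at depth 1
Step 9: declare a=57 at depth 1
Step 10: enter scope (depth=2)
Step 11: exit scope (depth=1)
Visible at query point: a=57 e=56 f=56

Answer: 1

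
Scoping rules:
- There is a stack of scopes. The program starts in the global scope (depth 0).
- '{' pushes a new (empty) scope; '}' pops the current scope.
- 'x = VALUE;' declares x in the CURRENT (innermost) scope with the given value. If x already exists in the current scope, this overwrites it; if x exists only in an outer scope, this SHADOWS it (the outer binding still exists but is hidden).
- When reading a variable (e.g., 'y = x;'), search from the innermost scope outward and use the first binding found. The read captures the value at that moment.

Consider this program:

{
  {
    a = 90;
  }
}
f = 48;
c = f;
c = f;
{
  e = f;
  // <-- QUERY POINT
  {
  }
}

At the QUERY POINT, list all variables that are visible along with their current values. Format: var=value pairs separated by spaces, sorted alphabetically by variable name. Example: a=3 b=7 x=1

Step 1: enter scope (depth=1)
Step 2: enter scope (depth=2)
Step 3: declare a=90 at depth 2
Step 4: exit scope (depth=1)
Step 5: exit scope (depth=0)
Step 6: declare f=48 at depth 0
Step 7: declare c=(read f)=48 at depth 0
Step 8: declare c=(read f)=48 at depth 0
Step 9: enter scope (depth=1)
Step 10: declare e=(read f)=48 at depth 1
Visible at query point: c=48 e=48 f=48

Answer: c=48 e=48 f=48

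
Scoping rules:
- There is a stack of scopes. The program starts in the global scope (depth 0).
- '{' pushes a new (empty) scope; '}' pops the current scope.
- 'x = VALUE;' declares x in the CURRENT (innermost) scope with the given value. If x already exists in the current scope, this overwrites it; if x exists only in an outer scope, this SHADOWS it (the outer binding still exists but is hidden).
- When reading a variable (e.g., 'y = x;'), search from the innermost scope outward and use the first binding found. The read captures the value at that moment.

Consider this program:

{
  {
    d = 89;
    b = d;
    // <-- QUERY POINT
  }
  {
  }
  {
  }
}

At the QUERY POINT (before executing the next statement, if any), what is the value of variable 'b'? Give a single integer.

Step 1: enter scope (depth=1)
Step 2: enter scope (depth=2)
Step 3: declare d=89 at depth 2
Step 4: declare b=(read d)=89 at depth 2
Visible at query point: b=89 d=89

Answer: 89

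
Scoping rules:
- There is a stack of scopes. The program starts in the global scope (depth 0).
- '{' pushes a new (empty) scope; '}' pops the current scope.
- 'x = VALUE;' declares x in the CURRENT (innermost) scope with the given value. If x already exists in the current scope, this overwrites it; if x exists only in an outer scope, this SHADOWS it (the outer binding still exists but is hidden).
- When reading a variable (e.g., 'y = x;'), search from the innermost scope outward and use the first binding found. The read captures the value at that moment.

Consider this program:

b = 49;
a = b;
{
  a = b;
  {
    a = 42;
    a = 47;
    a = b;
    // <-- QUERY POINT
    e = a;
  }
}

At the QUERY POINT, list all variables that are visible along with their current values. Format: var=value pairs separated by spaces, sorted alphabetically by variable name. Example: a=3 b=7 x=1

Answer: a=49 b=49

Derivation:
Step 1: declare b=49 at depth 0
Step 2: declare a=(read b)=49 at depth 0
Step 3: enter scope (depth=1)
Step 4: declare a=(read b)=49 at depth 1
Step 5: enter scope (depth=2)
Step 6: declare a=42 at depth 2
Step 7: declare a=47 at depth 2
Step 8: declare a=(read b)=49 at depth 2
Visible at query point: a=49 b=49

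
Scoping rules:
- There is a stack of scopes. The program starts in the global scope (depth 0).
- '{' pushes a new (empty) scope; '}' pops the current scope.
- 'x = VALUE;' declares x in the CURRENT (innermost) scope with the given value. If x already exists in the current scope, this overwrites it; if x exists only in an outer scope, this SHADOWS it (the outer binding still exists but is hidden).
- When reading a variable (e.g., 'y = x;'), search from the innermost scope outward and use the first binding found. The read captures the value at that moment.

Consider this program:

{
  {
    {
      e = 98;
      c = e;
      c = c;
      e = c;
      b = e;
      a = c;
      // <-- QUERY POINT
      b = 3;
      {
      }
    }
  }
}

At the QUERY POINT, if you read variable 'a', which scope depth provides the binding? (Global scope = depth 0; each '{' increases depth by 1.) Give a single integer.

Step 1: enter scope (depth=1)
Step 2: enter scope (depth=2)
Step 3: enter scope (depth=3)
Step 4: declare e=98 at depth 3
Step 5: declare c=(read e)=98 at depth 3
Step 6: declare c=(read c)=98 at depth 3
Step 7: declare e=(read c)=98 at depth 3
Step 8: declare b=(read e)=98 at depth 3
Step 9: declare a=(read c)=98 at depth 3
Visible at query point: a=98 b=98 c=98 e=98

Answer: 3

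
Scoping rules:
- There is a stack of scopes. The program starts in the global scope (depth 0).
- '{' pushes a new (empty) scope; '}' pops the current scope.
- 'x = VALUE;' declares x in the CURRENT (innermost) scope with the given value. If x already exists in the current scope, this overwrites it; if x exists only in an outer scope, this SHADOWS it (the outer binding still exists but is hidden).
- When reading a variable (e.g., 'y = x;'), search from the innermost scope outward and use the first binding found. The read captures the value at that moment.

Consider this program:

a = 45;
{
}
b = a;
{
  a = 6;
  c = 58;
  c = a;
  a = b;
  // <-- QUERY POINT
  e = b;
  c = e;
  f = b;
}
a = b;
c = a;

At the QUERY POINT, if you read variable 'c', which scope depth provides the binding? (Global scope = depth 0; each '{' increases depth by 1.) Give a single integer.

Step 1: declare a=45 at depth 0
Step 2: enter scope (depth=1)
Step 3: exit scope (depth=0)
Step 4: declare b=(read a)=45 at depth 0
Step 5: enter scope (depth=1)
Step 6: declare a=6 at depth 1
Step 7: declare c=58 at depth 1
Step 8: declare c=(read a)=6 at depth 1
Step 9: declare a=(read b)=45 at depth 1
Visible at query point: a=45 b=45 c=6

Answer: 1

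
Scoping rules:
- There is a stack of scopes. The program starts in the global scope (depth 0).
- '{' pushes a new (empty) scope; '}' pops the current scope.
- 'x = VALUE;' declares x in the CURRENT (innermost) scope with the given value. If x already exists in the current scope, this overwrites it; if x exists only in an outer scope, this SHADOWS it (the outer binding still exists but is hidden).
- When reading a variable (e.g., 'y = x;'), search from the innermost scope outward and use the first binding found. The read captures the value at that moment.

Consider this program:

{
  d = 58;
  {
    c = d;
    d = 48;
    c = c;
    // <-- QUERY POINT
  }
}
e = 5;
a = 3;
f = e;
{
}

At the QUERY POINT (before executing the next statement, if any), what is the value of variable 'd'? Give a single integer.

Step 1: enter scope (depth=1)
Step 2: declare d=58 at depth 1
Step 3: enter scope (depth=2)
Step 4: declare c=(read d)=58 at depth 2
Step 5: declare d=48 at depth 2
Step 6: declare c=(read c)=58 at depth 2
Visible at query point: c=58 d=48

Answer: 48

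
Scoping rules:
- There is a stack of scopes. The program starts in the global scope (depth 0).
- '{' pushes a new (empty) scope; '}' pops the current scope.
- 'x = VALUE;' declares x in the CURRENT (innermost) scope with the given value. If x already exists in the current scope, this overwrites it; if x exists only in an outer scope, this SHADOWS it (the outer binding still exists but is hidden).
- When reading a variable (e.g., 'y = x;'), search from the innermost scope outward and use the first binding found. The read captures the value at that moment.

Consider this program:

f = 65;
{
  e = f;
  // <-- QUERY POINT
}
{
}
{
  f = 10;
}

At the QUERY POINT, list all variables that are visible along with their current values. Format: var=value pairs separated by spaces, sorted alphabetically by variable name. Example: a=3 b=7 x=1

Step 1: declare f=65 at depth 0
Step 2: enter scope (depth=1)
Step 3: declare e=(read f)=65 at depth 1
Visible at query point: e=65 f=65

Answer: e=65 f=65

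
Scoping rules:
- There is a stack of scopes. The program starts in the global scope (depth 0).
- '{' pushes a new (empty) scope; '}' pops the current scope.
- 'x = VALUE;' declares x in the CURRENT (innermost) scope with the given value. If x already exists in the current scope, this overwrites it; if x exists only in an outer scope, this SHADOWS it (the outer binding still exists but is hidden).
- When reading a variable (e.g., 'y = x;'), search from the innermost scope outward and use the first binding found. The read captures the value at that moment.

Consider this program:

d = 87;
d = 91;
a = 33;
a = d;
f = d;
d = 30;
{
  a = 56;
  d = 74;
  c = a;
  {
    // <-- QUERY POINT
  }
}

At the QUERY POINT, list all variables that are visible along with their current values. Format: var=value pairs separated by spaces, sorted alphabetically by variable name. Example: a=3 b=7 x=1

Step 1: declare d=87 at depth 0
Step 2: declare d=91 at depth 0
Step 3: declare a=33 at depth 0
Step 4: declare a=(read d)=91 at depth 0
Step 5: declare f=(read d)=91 at depth 0
Step 6: declare d=30 at depth 0
Step 7: enter scope (depth=1)
Step 8: declare a=56 at depth 1
Step 9: declare d=74 at depth 1
Step 10: declare c=(read a)=56 at depth 1
Step 11: enter scope (depth=2)
Visible at query point: a=56 c=56 d=74 f=91

Answer: a=56 c=56 d=74 f=91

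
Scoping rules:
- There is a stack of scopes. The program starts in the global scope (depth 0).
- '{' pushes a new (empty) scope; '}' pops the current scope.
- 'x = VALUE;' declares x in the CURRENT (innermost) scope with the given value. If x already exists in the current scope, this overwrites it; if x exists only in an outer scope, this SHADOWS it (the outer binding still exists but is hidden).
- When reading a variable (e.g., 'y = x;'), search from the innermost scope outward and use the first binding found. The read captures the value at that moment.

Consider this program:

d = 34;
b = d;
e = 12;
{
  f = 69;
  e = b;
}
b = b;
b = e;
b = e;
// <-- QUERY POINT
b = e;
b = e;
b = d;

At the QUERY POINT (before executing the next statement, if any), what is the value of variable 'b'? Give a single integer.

Answer: 12

Derivation:
Step 1: declare d=34 at depth 0
Step 2: declare b=(read d)=34 at depth 0
Step 3: declare e=12 at depth 0
Step 4: enter scope (depth=1)
Step 5: declare f=69 at depth 1
Step 6: declare e=(read b)=34 at depth 1
Step 7: exit scope (depth=0)
Step 8: declare b=(read b)=34 at depth 0
Step 9: declare b=(read e)=12 at depth 0
Step 10: declare b=(read e)=12 at depth 0
Visible at query point: b=12 d=34 e=12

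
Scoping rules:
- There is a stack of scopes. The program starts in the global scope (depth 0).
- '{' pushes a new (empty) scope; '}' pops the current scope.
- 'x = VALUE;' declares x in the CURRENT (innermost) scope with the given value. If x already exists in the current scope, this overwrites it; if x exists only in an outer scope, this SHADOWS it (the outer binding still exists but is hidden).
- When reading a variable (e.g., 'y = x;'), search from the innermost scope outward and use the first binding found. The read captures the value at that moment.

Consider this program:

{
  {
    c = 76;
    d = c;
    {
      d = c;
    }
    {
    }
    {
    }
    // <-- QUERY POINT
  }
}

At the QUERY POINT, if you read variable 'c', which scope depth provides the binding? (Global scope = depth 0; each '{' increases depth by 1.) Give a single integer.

Answer: 2

Derivation:
Step 1: enter scope (depth=1)
Step 2: enter scope (depth=2)
Step 3: declare c=76 at depth 2
Step 4: declare d=(read c)=76 at depth 2
Step 5: enter scope (depth=3)
Step 6: declare d=(read c)=76 at depth 3
Step 7: exit scope (depth=2)
Step 8: enter scope (depth=3)
Step 9: exit scope (depth=2)
Step 10: enter scope (depth=3)
Step 11: exit scope (depth=2)
Visible at query point: c=76 d=76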